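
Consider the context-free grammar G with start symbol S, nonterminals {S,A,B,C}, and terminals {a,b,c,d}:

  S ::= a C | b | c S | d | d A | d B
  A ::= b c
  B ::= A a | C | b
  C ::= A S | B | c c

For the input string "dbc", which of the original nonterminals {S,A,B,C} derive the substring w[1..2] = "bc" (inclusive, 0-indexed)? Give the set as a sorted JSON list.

Convert to CNF:
  S -> T1 S | T2 C | T3 A | T3 B | b | d
  A -> T0 T1
  B -> A S | A T2 | T1 T1 | b
  C -> A S | A T2 | T1 T1 | b
  T0 -> b
  T1 -> c
  T2 -> a
  T3 -> d

Fill CYK table bottom-up (cells [i..j] with 1 ≤ i ≤ j ≤ 2 only):
  [1..1]={B,C,S,T0}  "b"  orig:{B,C,S}
  [2..2]={T1}  "c"  orig:{}
  [1..2]={A}  "bc"

Original NTs in T[1,2] deriving "bc": ["A"]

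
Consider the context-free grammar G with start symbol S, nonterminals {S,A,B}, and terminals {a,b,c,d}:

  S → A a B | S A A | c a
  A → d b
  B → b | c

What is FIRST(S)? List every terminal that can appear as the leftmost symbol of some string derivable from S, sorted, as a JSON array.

Compute FIRST by fixpoint:
iter 1:
  A via A→d b: +{d}
  B via B→b: +{b}
  B via B→c: +{c}
  S via S→A a B: +{d}
  S via S→c a: +{c}
  S: {c,d}  A: {d}  B: {b,c}
iter 2: — fixpoint
  S: {c,d}  A: {d}  B: {b,c}

FIRST(S) = ["c", "d"]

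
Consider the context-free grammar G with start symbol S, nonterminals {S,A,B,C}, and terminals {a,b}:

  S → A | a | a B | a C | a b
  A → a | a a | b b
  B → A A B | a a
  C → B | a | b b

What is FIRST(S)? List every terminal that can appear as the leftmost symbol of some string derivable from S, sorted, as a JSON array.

FIRST sets, iterate to fixpoint:
pass 1:
  A via A→a: +{a}
  A via A→b b: +{b}
  B via B→A A B: +{a,b}
  C via C→B: +{a,b}
  S via S→A: +{a,b}
  S: {a,b}  A: {a,b}  B: {a,b}  C: {a,b}
pass 2: — fixpoint
  S: {a,b}  A: {a,b}  B: {a,b}  C: {a,b}

FIRST(S) = ["a", "b"]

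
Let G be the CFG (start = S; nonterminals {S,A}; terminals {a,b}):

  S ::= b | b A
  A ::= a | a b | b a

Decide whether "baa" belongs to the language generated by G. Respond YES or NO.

CNF form of G:
  S -> T1 A | b
  A -> T0 T1 | T1 T0 | a
  T0 -> a
  T1 -> b

Fill CYK table bottom-up:
  [0..0]={S,T1}  "b"  orig:{S}
  [1..1]={A,T0}  "a"  orig:{A}
  [2..2]={A,T0}  "a"  orig:{A}
  [0..1]={A,S}  "ba"
  [1..2]=∅  "aa"
  [0..2]=∅  "baa"

S ∉ T[0,2] ⇒ NO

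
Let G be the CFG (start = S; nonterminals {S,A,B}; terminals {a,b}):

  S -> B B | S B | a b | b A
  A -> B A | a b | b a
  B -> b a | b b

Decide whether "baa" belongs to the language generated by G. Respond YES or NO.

Convert to CNF:
  S -> B B | S B | T0 T1 | T1 A
  A -> B A | T0 T1 | T1 T0
  B -> T1 T0 | T1 T1
  T0 -> a
  T1 -> b

CYK table (by increasing span):
  cell(0,0) b: {T1}  orig:{}
  cell(1,1) a: {T0}  orig:{}
  cell(2,2) a: {T0}  orig:{}
  cell(0,1) ba: {A,B}
  cell(1,2) aa: ∅
  cell(0,2) baa: ∅

S ∉ T[0,2] ⇒ NO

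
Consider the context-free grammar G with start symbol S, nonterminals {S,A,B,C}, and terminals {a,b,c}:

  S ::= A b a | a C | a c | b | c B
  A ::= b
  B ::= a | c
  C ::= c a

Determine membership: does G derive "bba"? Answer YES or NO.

Convert to CNF:
  S -> A X3 | T0 B | T1 C | T1 T0 | b
  A -> b
  B -> a | c
  C -> T0 T1
  T0 -> c
  T1 -> a
  T2 -> b
  X3 -> T2 T1

CYK fill:
  cell(0,0) b: {A,S,T2}  orig:{A,S}
  cell(1,1) b: {A,S,T2}  orig:{A,S}
  cell(2,2) a: {B,T1}  orig:{B}
  cell(0,1) bb: ∅
  cell(1,2) ba: {X3}  orig:{}
  cell(0,2) bba: {S}

S ∈ T[0,2] ⇒ YES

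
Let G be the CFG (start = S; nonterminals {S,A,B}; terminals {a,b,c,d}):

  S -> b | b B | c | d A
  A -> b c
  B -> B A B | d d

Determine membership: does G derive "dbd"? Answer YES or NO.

Convert to CNF:
  S -> T0 B | T2 A | b | c
  A -> T0 T1
  B -> B X3 | T2 T2
  T0 -> b
  T1 -> c
  T2 -> d
  X3 -> A B

Fill CYK table bottom-up:
  cell(0,0) d: {T2}  orig:{}
  cell(1,1) b: {S,T0}  orig:{S}
  cell(2,2) d: {T2}  orig:{}
  cell(0,1) db: ∅
  cell(1,2) bd: ∅
  cell(0,2) dbd: ∅

S ∉ T[0,2] ⇒ NO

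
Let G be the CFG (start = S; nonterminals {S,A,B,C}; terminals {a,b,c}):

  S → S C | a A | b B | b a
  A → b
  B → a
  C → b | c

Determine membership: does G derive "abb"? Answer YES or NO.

Convert to CNF:
  S -> S C | T0 A | T1 B | T1 T0
  A -> b
  B -> a
  C -> b | c
  T0 -> a
  T1 -> b

CYK fill:
  [0..0]={B,T0}  "a"  orig:{B}
  [1..1]={A,C,T1}  "b"  orig:{A,C}
  [2..2]={A,C,T1}  "b"  orig:{A,C}
  [0..1]={S}  "ab"
  [1..2]=∅  "bb"
  [0..2]={S}  "abb"

S ∈ T[0,2] ⇒ YES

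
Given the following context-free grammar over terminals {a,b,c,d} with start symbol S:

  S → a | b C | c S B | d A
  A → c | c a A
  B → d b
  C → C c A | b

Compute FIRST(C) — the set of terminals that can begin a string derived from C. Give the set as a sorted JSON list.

Compute FIRST by fixpoint:
pass 1:
  A via A→c: +{c}
  B via B→d b: +{d}
  C via C→b: +{b}
  S via S→a: +{a}
  S via S→b C: +{b}
  S via S→c S B: +{c}
  S via S→d A: +{d}
  S: {a,b,c,d}  A: {c}  B: {d}  C: {b}
pass 2: (stable)
  S: {a,b,c,d}  A: {c}  B: {d}  C: {b}

FIRST(C) = ["b"]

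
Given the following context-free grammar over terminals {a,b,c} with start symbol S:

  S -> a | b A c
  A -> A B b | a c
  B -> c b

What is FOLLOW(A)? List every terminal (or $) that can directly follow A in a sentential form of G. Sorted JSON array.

Compute FIRST by fixpoint:
pass 1:
  A via A→a c: +{a}
  B via B→c b: +{c}
  S via S→a: +{a}
  S via S→b A c: +{b}
  FIRST[S]={a,b}  FIRST[A]={a}  FIRST[B]={c}
pass 2: (no change)
  FIRST[S]={a,b}  FIRST[A]={a}  FIRST[B]={c}

FOLLOW sets:
FOLLOW(S) := {$}
iter 1:
  A→A B b: FOLLOW(A) ⊇ FIRST(B) = {c}; new: +{c}
  A→A B b: FOLLOW(B) ⊇ FIRST(b) = {b}; new: +{b}
  FOLLOW[S]={$}  FOLLOW[A]={c}  FOLLOW[B]={b}
iter 2: (stable)
  FOLLOW[S]={$}  FOLLOW[A]={c}  FOLLOW[B]={b}

FOLLOW(A) = ["c"]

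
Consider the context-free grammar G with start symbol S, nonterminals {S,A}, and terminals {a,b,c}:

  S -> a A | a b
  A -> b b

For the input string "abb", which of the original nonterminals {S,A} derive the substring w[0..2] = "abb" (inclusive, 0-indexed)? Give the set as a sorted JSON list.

Convert to CNF:
  S -> T1 A | T1 T0
  A -> T0 T0
  T0 -> b
  T1 -> a

CYK fill — only the sub-triangle for w[0..2]:
  T[0,0] 'a' = {T1}  orig:{}
  T[1,1] 'b' = {T0}  orig:{}
  T[2,2] 'b' = {T0}  orig:{}
  T[0,1] 'ab' = {S}
  T[1,2] 'bb' = {A}
  T[0,2] 'abb' = {S}

Original NTs in T[0,2] deriving "abb": ["S"]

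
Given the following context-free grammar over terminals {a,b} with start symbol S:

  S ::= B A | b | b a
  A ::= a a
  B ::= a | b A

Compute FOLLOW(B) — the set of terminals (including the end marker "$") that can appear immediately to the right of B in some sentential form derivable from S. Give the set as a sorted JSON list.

FIRST iteration:
[1]
  A via A→a a: +{a}
  B via B→a: +{a}
  B via B→b A: +{b}
  S via S→B A: +{a,b}
  FIRST[S]={a,b}  FIRST[A]={a}  FIRST[B]={a,b}
[2] (no change)
  FIRST[S]={a,b}  FIRST[A]={a}  FIRST[B]={a,b}

FOLLOW sets:
seed FOLLOW(S) with $
round 1:
  S→B A: FOLLOW(B) ⊇ FIRST(A) = {a}; new: +{a}
  S→B A: FOLLOW(A) ⊇ FOLLOW(S) ⊇ {$}; new: +{$}
  FOLLOW[S]={$}  FOLLOW[A]={$}  FOLLOW[B]={a}
round 2:
  B→b A: FOLLOW(A) ⊇ FOLLOW(B) ⊇ {a}; new: +{a}
  FOLLOW[S]={$}  FOLLOW[A]={$,a}  FOLLOW[B]={a}
round 3: (stable)
  FOLLOW[S]={$}  FOLLOW[A]={$,a}  FOLLOW[B]={a}

FOLLOW(B) = ["a"]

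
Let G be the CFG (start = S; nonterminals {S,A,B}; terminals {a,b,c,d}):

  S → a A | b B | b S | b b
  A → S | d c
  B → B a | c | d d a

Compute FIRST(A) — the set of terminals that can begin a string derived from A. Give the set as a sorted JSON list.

Compute FIRST by fixpoint:
round 1:
  A via A→d c: +{d}
  B via B→c: +{c}
  B via B→d d a: +{d}
  S via S→a A: +{a}
  S via S→b B: +{b}
  FIRST[S]={a,b}  FIRST[A]={d}  FIRST[B]={c,d}
round 2:
  A via A→S: +{a,b}
  FIRST[S]={a,b}  FIRST[A]={a,b,d}  FIRST[B]={c,d}
round 3: done
  FIRST[S]={a,b}  FIRST[A]={a,b,d}  FIRST[B]={c,d}

FIRST(A) = ["a", "b", "d"]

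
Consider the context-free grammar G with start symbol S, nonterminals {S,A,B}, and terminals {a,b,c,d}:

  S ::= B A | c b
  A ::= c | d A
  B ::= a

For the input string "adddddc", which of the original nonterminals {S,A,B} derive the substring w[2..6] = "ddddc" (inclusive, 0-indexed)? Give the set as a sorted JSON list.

Convert to CNF:
  S -> B A | T1 T2
  A -> T0 A | c
  B -> a
  T0 -> d
  T1 -> c
  T2 -> b

CYK fill (cells [i..j] with 2 ≤ i ≤ j ≤ 6 only):
  T[2,2] 'd' = {T0}  orig:{}
  T[3,3] 'd' = {T0}  orig:{}
  T[4,4] 'd' = {T0}  orig:{}
  T[5,5] 'd' = {T0}  orig:{}
  T[6,6] 'c' = {A,T1}  orig:{A}
  T[2,3] 'dd' = ∅
  T[3,4] 'dd' = ∅
  T[4,5] 'dd' = ∅
  T[5,6] 'dc' = {A}
  T[2,4] 'ddd' = ∅
  T[3,5] 'ddd' = ∅
  T[4,6] 'ddc' = {A}
  T[2,5] 'dddd' = ∅
  T[3,6] 'dddc' = {A}
  T[2,6] 'ddddc' = {A}

Original NTs in T[2,6] deriving "ddddc": ["A"]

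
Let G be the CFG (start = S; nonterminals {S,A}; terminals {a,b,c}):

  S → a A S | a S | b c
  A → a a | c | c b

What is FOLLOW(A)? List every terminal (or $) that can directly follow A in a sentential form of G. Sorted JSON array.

FIRST sets, iterate to fixpoint:
iter 1:
  A via A→a a: +{a}
  A via A→c: +{c}
  S via S→a A S: +{a}
  S via S→b c: +{b}
  S: {a,b}  A: {a,c}
iter 2: done
  S: {a,b}  A: {a,c}

FOLLOW iteration:
initialize: $ ∈ FOLLOW(S)
[1]
  S→a A S: FOLLOW(A) ⊇ FIRST(S) = {a,b}; new: +{a,b}
  FOLLOW[S]={$}  FOLLOW[A]={a,b}
[2] (no change)
  FOLLOW[S]={$}  FOLLOW[A]={a,b}

FOLLOW(A) = ["a", "b"]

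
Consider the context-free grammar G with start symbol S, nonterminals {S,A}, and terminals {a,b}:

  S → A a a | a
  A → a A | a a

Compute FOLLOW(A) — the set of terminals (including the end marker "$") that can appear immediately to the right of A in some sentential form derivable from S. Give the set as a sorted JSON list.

Compute FIRST by fixpoint:
[1]
  A via A→a A: +{a}
  S via S→A a a: +{a}
  FIRST(S)={a}  FIRST(A)={a}
[2] (stable)
  FIRST(S)={a}  FIRST(A)={a}

FOLLOW sets:
initialize: $ ∈ FOLLOW(S)
round 1:
  S→A a a: FOLLOW(A) ⊇ FIRST(a) = {a}; new: +{a}
  S: {$}  A: {a}
round 2: done
  S: {$}  A: {a}

FOLLOW(A) = ["a"]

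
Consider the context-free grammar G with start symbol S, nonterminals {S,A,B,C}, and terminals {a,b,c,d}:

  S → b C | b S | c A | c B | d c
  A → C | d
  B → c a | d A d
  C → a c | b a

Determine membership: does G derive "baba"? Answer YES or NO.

CNF form of G:
  S -> T1 A | T1 B | T2 C | T2 S | T3 T1
  A -> T0 T1 | T2 T0 | d
  B -> T1 T0 | T3 X4
  C -> T0 T1 | T2 T0
  T0 -> a
  T1 -> c
  T2 -> b
  T3 -> d
  X4 -> A T3

CYK fill:
  T[0,0] 'b' = {T2}  orig:{}
  T[1,1] 'a' = {T0}  orig:{}
  T[2,2] 'b' = {T2}  orig:{}
  T[3,3] 'a' = {T0}  orig:{}
  T[0,1] 'ba' = {A,C}
  T[1,2] 'ab' = ∅
  T[2,3] 'ba' = {A,C}
  T[0,2] 'bab' = ∅
  T[1,3] 'aba' = ∅
  T[0,3] 'baba' = ∅

S ∉ T[0,3] ⇒ NO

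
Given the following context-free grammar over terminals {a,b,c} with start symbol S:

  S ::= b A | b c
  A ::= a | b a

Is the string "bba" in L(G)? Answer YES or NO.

CNF form of G:
  S -> T0 A | T0 T2
  A -> T0 T1 | a
  T0 -> b
  T1 -> a
  T2 -> c

Fill CYK table bottom-up:
  T[0,0] 'b' = {T0}  orig:{}
  T[1,1] 'b' = {T0}  orig:{}
  T[2,2] 'a' = {A,T1}  orig:{A}
  T[0,1] 'bb' = ∅
  T[1,2] 'ba' = {A,S}
  T[0,2] 'bba' = {S}

S ∈ T[0,2] ⇒ YES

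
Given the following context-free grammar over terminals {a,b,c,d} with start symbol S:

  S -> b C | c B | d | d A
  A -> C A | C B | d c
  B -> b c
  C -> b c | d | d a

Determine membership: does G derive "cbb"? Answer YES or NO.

Convert to CNF:
  S -> T0 A | T1 B | T2 C | d
  A -> C A | C B | T0 T1
  B -> T2 T1
  C -> T0 T3 | T2 T1 | d
  T0 -> d
  T1 -> c
  T2 -> b
  T3 -> a

CYK fill:
  T[0,0] 'c' = {T1}  orig:{}
  T[1,1] 'b' = {T2}  orig:{}
  T[2,2] 'b' = {T2}  orig:{}
  T[0,1] 'cb' = ∅
  T[1,2] 'bb' = ∅
  T[0,2] 'cbb' = ∅

S ∉ T[0,2] ⇒ NO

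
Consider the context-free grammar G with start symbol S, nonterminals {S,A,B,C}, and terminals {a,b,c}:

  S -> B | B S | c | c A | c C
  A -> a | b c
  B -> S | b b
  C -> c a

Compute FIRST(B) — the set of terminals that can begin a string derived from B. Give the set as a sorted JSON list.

FIRST iteration:
iter 1:
  A via A→a: +{a}
  A via A→b c: +{b}
  B via B→b b: +{b}
  C via C→c a: +{c}
  S via S→B: +{b}
  S via S→c: +{c}
  S: {b,c}  A: {a,b}  B: {b}  C: {c}
iter 2:
  B via B→S: +{c}
  S: {b,c}  A: {a,b}  B: {b,c}  C: {c}
iter 3: (no change)
  S: {b,c}  A: {a,b}  B: {b,c}  C: {c}

FIRST(B) = ["b", "c"]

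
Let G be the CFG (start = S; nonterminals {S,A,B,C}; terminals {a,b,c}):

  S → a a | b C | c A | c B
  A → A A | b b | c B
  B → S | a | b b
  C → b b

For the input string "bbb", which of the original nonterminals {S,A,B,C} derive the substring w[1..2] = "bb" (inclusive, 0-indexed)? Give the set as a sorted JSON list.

Convert to CNF:
  S -> T0 C | T1 A | T1 B | T2 T2
  A -> A A | T0 T0 | T1 B
  B -> T0 C | T0 T0 | T1 A | T1 B | T2 T2 | a
  C -> T0 T0
  T0 -> b
  T1 -> c
  T2 -> a

Fill CYK table bottom-up (cells [i..j] with 1 ≤ i ≤ j ≤ 2 only):
  cell(1,1) b: {T0}  orig:{}
  cell(2,2) b: {T0}  orig:{}
  cell(1,2) bb: {A,B,C}

Original NTs in T[1,2] deriving "bb": ["A", "B", "C"]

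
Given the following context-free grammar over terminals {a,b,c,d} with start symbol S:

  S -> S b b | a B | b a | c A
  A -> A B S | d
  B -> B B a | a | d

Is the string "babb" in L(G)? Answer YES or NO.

CNF form of G:
  S -> S X5 | T0 B | T1 T0 | T2 A
  A -> A X3 | d
  B -> B X4 | a | d
  T0 -> a
  T1 -> b
  T2 -> c
  X3 -> B S
  X4 -> B T0
  X5 -> T1 T1

CYK table (by increasing span):
  cell(0,0) b: {T1}  orig:{}
  cell(1,1) a: {B,T0}  orig:{B}
  cell(2,2) b: {T1}  orig:{}
  cell(3,3) b: {T1}  orig:{}
  cell(0,1) ba: {S}
  cell(1,2) ab: ∅
  cell(2,3) bb: {X5}  orig:{}
  cell(0,2) bab: ∅
  cell(1,3) abb: ∅
  cell(0,3) babb: {S}

S ∈ T[0,3] ⇒ YES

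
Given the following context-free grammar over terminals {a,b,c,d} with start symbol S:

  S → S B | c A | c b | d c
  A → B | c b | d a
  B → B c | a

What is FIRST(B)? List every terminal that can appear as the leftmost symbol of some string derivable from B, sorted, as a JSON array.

Compute FIRST by fixpoint:
pass 1:
  A via A→c b: +{c}
  A via A→d a: +{d}
  B via B→a: +{a}
  S via S→c A: +{c}
  S via S→d c: +{d}
  FIRST[S]={c,d}  FIRST[A]={c,d}  FIRST[B]={a}
pass 2:
  A via A→B: +{a}
  FIRST[S]={c,d}  FIRST[A]={a,c,d}  FIRST[B]={a}
pass 3: done
  FIRST[S]={c,d}  FIRST[A]={a,c,d}  FIRST[B]={a}

FIRST(B) = ["a"]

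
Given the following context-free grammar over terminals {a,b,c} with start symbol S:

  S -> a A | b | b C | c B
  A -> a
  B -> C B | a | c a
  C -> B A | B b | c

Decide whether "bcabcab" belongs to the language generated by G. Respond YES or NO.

CNF form of G:
  S -> T0 B | T1 A | T2 C | b
  A -> a
  B -> C B | T0 T1 | a
  C -> B A | B T2 | c
  T0 -> c
  T1 -> a
  T2 -> b

CYK fill:
  [0..0]={S,T2}  "b"  orig:{S}
  [1..1]={C,T0}  "c"  orig:{C}
  [2..2]={A,B,T1}  "a"  orig:{A,B}
  [3..3]={S,T2}  "b"  orig:{S}
  [4..4]={C,T0}  "c"  orig:{C}
  [5..5]={A,B,T1}  "a"  orig:{A,B}
  [6..6]={S,T2}  "b"  orig:{S}
  [0..1]={S}  "bc"
  [1..2]={B,S}  "ca"
  [2..3]={C}  "ab"
  [3..4]={S}  "bc"
  [4..5]={B,S}  "ca"
  [5..6]={C}  "ab"
  [0..2]=∅  "bca"
  [1..3]={C}  "cab"
  [2..4]=∅  "abc"
  [3..5]=∅  "bca"
  [4..6]={C}  "cab"
  [0..3]={S}  "bcab"
  [1..4]=∅  "cabc"
  [2..5]={B}  "abca"
  [3..6]={S}  "bcab"
  [0..4]=∅  "bcabc"
  [1..5]={B,S}  "cabca"
  [2..6]={C}  "abcab"
  [0..5]=∅  "bcabca"
  [1..6]={C}  "cabcab"
  [0..6]={S}  "bcabcab"

S ∈ T[0,6] ⇒ YES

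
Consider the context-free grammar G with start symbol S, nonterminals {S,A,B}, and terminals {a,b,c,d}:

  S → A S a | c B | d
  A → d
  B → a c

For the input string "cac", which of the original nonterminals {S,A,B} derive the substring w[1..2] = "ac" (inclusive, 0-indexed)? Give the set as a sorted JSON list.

Convert to CNF:
  S -> A X2 | T1 B | d
  A -> d
  B -> T0 T1
  T0 -> a
  T1 -> c
  X2 -> S T0

CYK table (by increasing span) — only the sub-triangle for w[1..2]:
  cell(1,1) a: {T0}  orig:{}
  cell(2,2) c: {T1}  orig:{}
  cell(1,2) ac: {B}

Original NTs in T[1,2] deriving "ac": ["B"]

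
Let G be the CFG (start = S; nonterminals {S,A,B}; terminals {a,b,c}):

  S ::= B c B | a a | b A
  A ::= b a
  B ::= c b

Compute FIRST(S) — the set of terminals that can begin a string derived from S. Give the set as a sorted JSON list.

Compute FIRST by fixpoint:
pass 1:
  A via A→b a: +{b}
  B via B→c b: +{c}
  S via S→B c B: +{c}
  S via S→a a: +{a}
  S via S→b A: +{b}
  FIRST(S)={a,b,c}  FIRST(A)={b}  FIRST(B)={c}
pass 2: (no change)
  FIRST(S)={a,b,c}  FIRST(A)={b}  FIRST(B)={c}

FIRST(S) = ["a", "b", "c"]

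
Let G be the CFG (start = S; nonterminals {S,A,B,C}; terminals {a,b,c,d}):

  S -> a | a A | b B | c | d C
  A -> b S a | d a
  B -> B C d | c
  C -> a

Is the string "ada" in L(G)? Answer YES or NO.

Convert to CNF:
  S -> T0 B | T1 A | T2 C | a | c
  A -> T0 X3 | T2 T1
  B -> B X4 | c
  C -> a
  T0 -> b
  T1 -> a
  T2 -> d
  X3 -> S T1
  X4 -> C T2

CYK fill:
  cell(0,0) a: {C,S,T1}  orig:{C,S}
  cell(1,1) d: {T2}  orig:{}
  cell(2,2) a: {C,S,T1}  orig:{C,S}
  cell(0,1) ad: {X4}  orig:{}
  cell(1,2) da: {A,S}
  cell(0,2) ada: {S}

S ∈ T[0,2] ⇒ YES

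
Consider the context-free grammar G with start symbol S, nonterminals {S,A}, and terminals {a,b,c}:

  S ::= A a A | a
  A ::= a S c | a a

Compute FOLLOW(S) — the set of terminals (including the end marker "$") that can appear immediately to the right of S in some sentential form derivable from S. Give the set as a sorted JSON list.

FIRST iteration:
round 1:
  A via A→a S c: +{a}
  S via S→A a A: +{a}
  S: {a}  A: {a}
round 2: (stable)
  S: {a}  A: {a}

Compute FOLLOW by fixpoint:
seed FOLLOW(S) with $
pass 1:
  A→a S c: FOLLOW(S) ⊇ FIRST(c) = {c}; new: +{c}
  S→A a A: FOLLOW(A) ⊇ FIRST(a) = {a}; new: +{a}
  S→A a A: FOLLOW(A) ⊇ FOLLOW(S) ⊇ {$,c}; new: +{$,c}
  FOLLOW(S)={$,c}  FOLLOW(A)={$,a,c}
pass 2: — fixpoint
  FOLLOW(S)={$,c}  FOLLOW(A)={$,a,c}

FOLLOW(S) = ["$", "c"]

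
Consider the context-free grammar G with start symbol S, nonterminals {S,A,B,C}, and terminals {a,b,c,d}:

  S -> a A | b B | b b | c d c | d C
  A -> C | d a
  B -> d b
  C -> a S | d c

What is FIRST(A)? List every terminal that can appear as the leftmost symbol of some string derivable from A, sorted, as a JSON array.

FIRST sets, iterate to fixpoint:
round 1:
  A via A→d a: +{d}
  B via B→d b: +{d}
  C via C→a S: +{a}
  C via C→d c: +{d}
  S via S→a A: +{a}
  S via S→b B: +{b}
  S via S→c d c: +{c}
  S via S→d C: +{d}
  FIRST(S)={a,b,c,d}  FIRST(A)={d}  FIRST(B)={d}  FIRST(C)={a,d}
round 2:
  A via A→C: +{a}
  FIRST(S)={a,b,c,d}  FIRST(A)={a,d}  FIRST(B)={d}  FIRST(C)={a,d}
round 3: done
  FIRST(S)={a,b,c,d}  FIRST(A)={a,d}  FIRST(B)={d}  FIRST(C)={a,d}

FIRST(A) = ["a", "d"]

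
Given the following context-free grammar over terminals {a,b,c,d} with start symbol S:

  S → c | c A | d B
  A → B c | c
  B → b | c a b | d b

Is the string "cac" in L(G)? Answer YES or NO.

Convert to CNF:
  S -> T0 A | T3 B | c
  A -> B T0 | c
  B -> T0 X4 | T3 T2 | b
  T0 -> c
  T1 -> a
  T2 -> b
  T3 -> d
  X4 -> T1 T2

CYK table (by increasing span):
  T[0,0] 'c' = {A,S,T0}  orig:{A,S}
  T[1,1] 'a' = {T1}  orig:{}
  T[2,2] 'c' = {A,S,T0}  orig:{A,S}
  T[0,1] 'ca' = ∅
  T[1,2] 'ac' = ∅
  T[0,2] 'cac' = ∅

S ∉ T[0,2] ⇒ NO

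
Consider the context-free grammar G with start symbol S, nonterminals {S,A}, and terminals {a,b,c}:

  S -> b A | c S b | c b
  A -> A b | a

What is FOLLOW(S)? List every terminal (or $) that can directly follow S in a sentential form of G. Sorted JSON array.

FIRST iteration:
pass 1:
  A via A→a: +{a}
  S via S→b A: +{b}
  S via S→c S b: +{c}
  S: {b,c}  A: {a}
pass 2: done
  S: {b,c}  A: {a}

Compute FOLLOW by fixpoint:
seed FOLLOW(S) with $
[1]
  A→A b: FOLLOW(A) ⊇ FIRST(b) = {b}; new: +{b}
  S→b A: FOLLOW(A) ⊇ FOLLOW(S) ⊇ {$}; new: +{$}
  S→c S b: FOLLOW(S) ⊇ FIRST(b) = {b}; new: +{b}
  FOLLOW[S]={$,b}  FOLLOW[A]={$,b}
[2] — fixpoint
  FOLLOW[S]={$,b}  FOLLOW[A]={$,b}

FOLLOW(S) = ["$", "b"]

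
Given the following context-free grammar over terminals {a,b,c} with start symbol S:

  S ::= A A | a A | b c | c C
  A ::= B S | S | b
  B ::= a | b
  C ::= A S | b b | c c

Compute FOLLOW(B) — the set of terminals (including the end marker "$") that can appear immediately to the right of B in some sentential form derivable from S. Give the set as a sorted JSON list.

FIRST iteration:
[1]
  A via A→b: +{b}
  B via B→a: +{a}
  B via B→b: +{b}
  C via C→A S: +{b}
  C via C→c c: +{c}
  S via S→A A: +{b}
  S via S→a A: +{a}
  S via S→c C: +{c}
  S: {a,b,c}  A: {b}  B: {a,b}  C: {b,c}
[2]
  A via A→B S: +{a}
  A via A→S: +{c}
  C via C→A S: +{a}
  S: {a,b,c}  A: {a,b,c}  B: {a,b}  C: {a,b,c}
[3] done
  S: {a,b,c}  A: {a,b,c}  B: {a,b}  C: {a,b,c}

Compute FOLLOW by fixpoint:
initialize: $ ∈ FOLLOW(S)
iter 1:
  A→B S: FOLLOW(B) ⊇ FIRST(S) = {a,b,c}; new: +{a,b,c}
  C→A S: FOLLOW(A) ⊇ FIRST(S) = {a,b,c}; new: +{a,b,c}
  S→A A: FOLLOW(A) ⊇ FOLLOW(S) ⊇ {$}; new: +{$}
  S→c C: FOLLOW(C) ⊇ FOLLOW(S) ⊇ {$}; new: +{$}
  FOLLOW[S]={$}  FOLLOW[A]={$,a,b,c}  FOLLOW[B]={a,b,c}  FOLLOW[C]={$}
iter 2:
  A→B S: FOLLOW(S) ⊇ FOLLOW(A) ⊇ {$,a,b,c}; new: +{a,b,c}
  S→c C: FOLLOW(C) ⊇ FOLLOW(S) ⊇ {$,a,b,c}; new: +{a,b,c}
  FOLLOW[S]={$,a,b,c}  FOLLOW[A]={$,a,b,c}  FOLLOW[B]={a,b,c}  FOLLOW[C]={$,a,b,c}
iter 3: (stable)
  FOLLOW[S]={$,a,b,c}  FOLLOW[A]={$,a,b,c}  FOLLOW[B]={a,b,c}  FOLLOW[C]={$,a,b,c}

FOLLOW(B) = ["a", "b", "c"]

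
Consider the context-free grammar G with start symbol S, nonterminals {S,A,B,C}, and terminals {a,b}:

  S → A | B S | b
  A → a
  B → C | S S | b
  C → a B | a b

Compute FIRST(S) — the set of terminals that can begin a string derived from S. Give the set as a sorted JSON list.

FIRST sets, iterate to fixpoint:
round 1:
  A via A→a: +{a}
  B via B→b: +{b}
  C via C→a B: +{a}
  S via S→A: +{a}
  S via S→B S: +{b}
  FIRST(S)={a,b}  FIRST(A)={a}  FIRST(B)={b}  FIRST(C)={a}
round 2:
  B via B→C: +{a}
  FIRST(S)={a,b}  FIRST(A)={a}  FIRST(B)={a,b}  FIRST(C)={a}
round 3: done
  FIRST(S)={a,b}  FIRST(A)={a}  FIRST(B)={a,b}  FIRST(C)={a}

FIRST(S) = ["a", "b"]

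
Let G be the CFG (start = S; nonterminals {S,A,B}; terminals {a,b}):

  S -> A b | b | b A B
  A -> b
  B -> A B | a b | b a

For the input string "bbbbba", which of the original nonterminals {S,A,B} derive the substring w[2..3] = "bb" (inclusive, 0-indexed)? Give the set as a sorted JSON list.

CNF form of G:
  S -> A T1 | T1 X2 | b
  A -> b
  B -> A B | T0 T1 | T1 T0
  T0 -> a
  T1 -> b
  X2 -> A B

CYK table (by increasing span) (cells [i..j] with 2 ≤ i ≤ j ≤ 3 only):
  T[2,2] 'b' = {A,S,T1}  orig:{A,S}
  T[3,3] 'b' = {A,S,T1}  orig:{A,S}
  T[2,3] 'bb' = {S}

Original NTs in T[2,3] deriving "bb": ["S"]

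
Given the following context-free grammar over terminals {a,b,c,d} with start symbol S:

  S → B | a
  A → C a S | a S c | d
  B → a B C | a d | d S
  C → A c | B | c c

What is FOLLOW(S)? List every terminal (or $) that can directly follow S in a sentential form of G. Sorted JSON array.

FIRST iteration:
iter 1:
  A via A→a S c: +{a}
  A via A→d: +{d}
  B via B→a B C: +{a}
  B via B→d S: +{d}
  C via C→A c: +{a,d}
  C via C→c c: +{c}
  S via S→B: +{a,d}
  S: {a,d}  A: {a,d}  B: {a,d}  C: {a,c,d}
iter 2:
  A via A→C a S: +{c}
  S: {a,d}  A: {a,c,d}  B: {a,d}  C: {a,c,d}
iter 3: — fixpoint
  S: {a,d}  A: {a,c,d}  B: {a,d}  C: {a,c,d}

FOLLOW sets:
seed FOLLOW(S) with $
pass 1:
  A→C a S: FOLLOW(C) ⊇ FIRST(a) = {a}; new: +{a}
  A→a S c: FOLLOW(S) ⊇ FIRST(c) = {c}; new: +{c}
  B→a B C: FOLLOW(B) ⊇ FIRST(C) = {a,c,d}; new: +{a,c,d}
  B→a B C: FOLLOW(C) ⊇ FOLLOW(B) ⊇ {a,c,d}; new: +{c,d}
  B→d S: FOLLOW(S) ⊇ FOLLOW(B) ⊇ {a,c,d}; new: +{a,d}
  C→A c: FOLLOW(A) ⊇ FIRST(c) = {c}; new: +{c}
  S→B: FOLLOW(B) ⊇ FOLLOW(S) ⊇ {$,a,c,d}; new: +{$}
  S: {$,a,c,d}  A: {c}  B: {$,a,c,d}  C: {a,c,d}
pass 2:
  B→a B C: FOLLOW(C) ⊇ FOLLOW(B) ⊇ {$,a,c,d}; new: +{$}
  S: {$,a,c,d}  A: {c}  B: {$,a,c,d}  C: {$,a,c,d}
pass 3: done
  S: {$,a,c,d}  A: {c}  B: {$,a,c,d}  C: {$,a,c,d}

FOLLOW(S) = ["$", "a", "c", "d"]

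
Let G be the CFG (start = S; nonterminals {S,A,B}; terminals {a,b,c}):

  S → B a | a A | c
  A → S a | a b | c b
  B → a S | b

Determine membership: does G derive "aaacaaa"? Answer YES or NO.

Convert to CNF:
  S -> B T0 | T0 A | c
  A -> S T0 | T0 T1 | T2 T1
  B -> T0 S | b
  T0 -> a
  T1 -> b
  T2 -> c

Fill CYK table bottom-up:
  cell(0,0) a: {T0}  orig:{}
  cell(1,1) a: {T0}  orig:{}
  cell(2,2) a: {T0}  orig:{}
  cell(3,3) c: {S,T2}  orig:{S}
  cell(4,4) a: {T0}  orig:{}
  cell(5,5) a: {T0}  orig:{}
  cell(6,6) a: {T0}  orig:{}
  cell(0,1) aa: ∅
  cell(1,2) aa: ∅
  cell(2,3) ac: {B}
  cell(3,4) ca: {A}
  cell(4,5) aa: ∅
  cell(5,6) aa: ∅
  cell(0,2) aaa: ∅
  cell(1,3) aac: ∅
  cell(2,4) aca: {S}
  cell(3,5) caa: ∅
  cell(4,6) aaa: ∅
  cell(0,3) aaac: ∅
  cell(1,4) aaca: {B}
  cell(2,5) acaa: {A}
  cell(3,6) caaa: ∅
  cell(0,4) aaaca: ∅
  cell(1,5) aacaa: {S}
  cell(2,6) acaaa: ∅
  cell(0,5) aaacaa: {B}
  cell(1,6) aacaaa: {A}
  cell(0,6) aaacaaa: {S}

S ∈ T[0,6] ⇒ YES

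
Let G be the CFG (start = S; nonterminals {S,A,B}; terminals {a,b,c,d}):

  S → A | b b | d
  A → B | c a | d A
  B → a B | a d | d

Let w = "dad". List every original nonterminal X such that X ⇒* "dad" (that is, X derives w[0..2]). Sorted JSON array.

CNF form of G:
  S -> T0 B | T0 T1 | T1 A | T2 T0 | T3 T3 | d
  A -> T0 B | T0 T1 | T1 A | T2 T0 | d
  B -> T0 B | T0 T1 | d
  T0 -> a
  T1 -> d
  T2 -> c
  T3 -> b

CYK table (by increasing span), restricted to cells inside w[0..2]:
  cell(0,0) d: {A,B,S,T1}  orig:{A,B,S}
  cell(1,1) a: {T0}  orig:{}
  cell(2,2) d: {A,B,S,T1}  orig:{A,B,S}
  cell(0,1) da: ∅
  cell(1,2) ad: {A,B,S}
  cell(0,2) dad: {A,S}

Original NTs in T[0,2] deriving "dad": ["A", "S"]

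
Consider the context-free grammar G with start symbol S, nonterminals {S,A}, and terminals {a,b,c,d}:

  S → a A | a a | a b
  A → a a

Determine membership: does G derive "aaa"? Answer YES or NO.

CNF form of G:
  S -> T0 A | T0 T0 | T0 T1
  A -> T0 T0
  T0 -> a
  T1 -> b

CYK table (by increasing span):
  [0..0]={T0}  "a"  orig:{}
  [1..1]={T0}  "a"  orig:{}
  [2..2]={T0}  "a"  orig:{}
  [0..1]={A,S}  "aa"
  [1..2]={A,S}  "aa"
  [0..2]={S}  "aaa"

S ∈ T[0,2] ⇒ YES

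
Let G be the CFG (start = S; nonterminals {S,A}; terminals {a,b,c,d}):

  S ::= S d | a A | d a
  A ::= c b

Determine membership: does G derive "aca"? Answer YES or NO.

Convert to CNF:
  S -> S T2 | T2 T3 | T3 A
  A -> T0 T1
  T0 -> c
  T1 -> b
  T2 -> d
  T3 -> a

Fill CYK table bottom-up:
  cell(0,0) a: {T3}  orig:{}
  cell(1,1) c: {T0}  orig:{}
  cell(2,2) a: {T3}  orig:{}
  cell(0,1) ac: ∅
  cell(1,2) ca: ∅
  cell(0,2) aca: ∅

S ∉ T[0,2] ⇒ NO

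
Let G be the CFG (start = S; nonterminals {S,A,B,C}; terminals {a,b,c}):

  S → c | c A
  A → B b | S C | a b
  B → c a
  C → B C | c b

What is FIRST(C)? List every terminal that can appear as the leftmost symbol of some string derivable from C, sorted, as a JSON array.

FIRST sets, iterate to fixpoint:
iter 1:
  A via A→a b: +{a}
  B via B→c a: +{c}
  C via C→B C: +{c}
  S via S→c: +{c}
  FIRST[S]={c}  FIRST[A]={a}  FIRST[B]={c}  FIRST[C]={c}
iter 2:
  A via A→B b: +{c}
  FIRST[S]={c}  FIRST[A]={a,c}  FIRST[B]={c}  FIRST[C]={c}
iter 3: done
  FIRST[S]={c}  FIRST[A]={a,c}  FIRST[B]={c}  FIRST[C]={c}

FIRST(C) = ["c"]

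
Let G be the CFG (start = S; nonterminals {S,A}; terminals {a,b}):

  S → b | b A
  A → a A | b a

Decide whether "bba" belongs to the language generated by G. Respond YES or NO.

CNF form of G:
  S -> T1 A | b
  A -> T0 A | T1 T0
  T0 -> a
  T1 -> b

Fill CYK table bottom-up:
  cell(0,0) b: {S,T1}  orig:{S}
  cell(1,1) b: {S,T1}  orig:{S}
  cell(2,2) a: {T0}  orig:{}
  cell(0,1) bb: ∅
  cell(1,2) ba: {A}
  cell(0,2) bba: {S}

S ∈ T[0,2] ⇒ YES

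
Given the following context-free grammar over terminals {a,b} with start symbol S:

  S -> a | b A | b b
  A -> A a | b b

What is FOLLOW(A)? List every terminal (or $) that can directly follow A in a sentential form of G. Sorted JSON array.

FIRST sets, iterate to fixpoint:
iter 1:
  A via A→b b: +{b}
  S via S→a: +{a}
  S via S→b A: +{b}
  S: {a,b}  A: {b}
iter 2: (no change)
  S: {a,b}  A: {b}

FOLLOW iteration:
initialize: $ ∈ FOLLOW(S)
round 1:
  A→A a: FOLLOW(A) ⊇ FIRST(a) = {a}; new: +{a}
  S→b A: FOLLOW(A) ⊇ FOLLOW(S) ⊇ {$}; new: +{$}
  FOLLOW(S)={$}  FOLLOW(A)={$,a}
round 2: (no change)
  FOLLOW(S)={$}  FOLLOW(A)={$,a}

FOLLOW(A) = ["$", "a"]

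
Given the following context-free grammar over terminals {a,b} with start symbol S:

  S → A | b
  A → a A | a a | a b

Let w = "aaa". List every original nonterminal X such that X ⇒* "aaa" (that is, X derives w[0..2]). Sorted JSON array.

CNF form of G:
  S -> T0 A | T0 T0 | T0 T1 | b
  A -> T0 A | T0 T0 | T0 T1
  T0 -> a
  T1 -> b

CYK table (by increasing span) (cells [i..j] with 0 ≤ i ≤ j ≤ 2 only):
  T[0,0] 'a' = {T0}  orig:{}
  T[1,1] 'a' = {T0}  orig:{}
  T[2,2] 'a' = {T0}  orig:{}
  T[0,1] 'aa' = {A,S}
  T[1,2] 'aa' = {A,S}
  T[0,2] 'aaa' = {A,S}

Original NTs in T[0,2] deriving "aaa": ["A", "S"]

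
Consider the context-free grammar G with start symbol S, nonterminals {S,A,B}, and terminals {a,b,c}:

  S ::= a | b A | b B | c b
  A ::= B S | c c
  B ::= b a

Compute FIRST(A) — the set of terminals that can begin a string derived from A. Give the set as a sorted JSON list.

FIRST iteration:
iter 1:
  A via A→c c: +{c}
  B via B→b a: +{b}
  S via S→a: +{a}
  S via S→b A: +{b}
  S via S→c b: +{c}
  FIRST[S]={a,b,c}  FIRST[A]={c}  FIRST[B]={b}
iter 2:
  A via A→B S: +{b}
  FIRST[S]={a,b,c}  FIRST[A]={b,c}  FIRST[B]={b}
iter 3: (no change)
  FIRST[S]={a,b,c}  FIRST[A]={b,c}  FIRST[B]={b}

FIRST(A) = ["b", "c"]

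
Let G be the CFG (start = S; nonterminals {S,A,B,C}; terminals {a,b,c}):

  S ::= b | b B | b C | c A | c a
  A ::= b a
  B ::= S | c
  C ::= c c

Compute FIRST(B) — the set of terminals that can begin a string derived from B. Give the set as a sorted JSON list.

FIRST iteration:
[1]
  A via A→b a: +{b}
  B via B→c: +{c}
  C via C→c c: +{c}
  S via S→b: +{b}
  S via S→c A: +{c}
  FIRST(S)={b,c}  FIRST(A)={b}  FIRST(B)={c}  FIRST(C)={c}
[2]
  B via B→S: +{b}
  FIRST(S)={b,c}  FIRST(A)={b}  FIRST(B)={b,c}  FIRST(C)={c}
[3] (no change)
  FIRST(S)={b,c}  FIRST(A)={b}  FIRST(B)={b,c}  FIRST(C)={c}

FIRST(B) = ["b", "c"]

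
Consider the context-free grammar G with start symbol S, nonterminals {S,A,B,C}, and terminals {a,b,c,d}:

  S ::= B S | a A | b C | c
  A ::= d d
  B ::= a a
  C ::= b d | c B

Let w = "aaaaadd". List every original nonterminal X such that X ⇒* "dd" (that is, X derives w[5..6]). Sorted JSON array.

CNF form of G:
  S -> B S | T1 A | T2 C | c
  A -> T0 T0
  B -> T1 T1
  C -> T2 T0 | T3 B
  T0 -> d
  T1 -> a
  T2 -> b
  T3 -> c

CYK table (by increasing span) — only the sub-triangle for w[5..6]:
  T[5,5] 'd' = {T0}  orig:{}
  T[6,6] 'd' = {T0}  orig:{}
  T[5,6] 'dd' = {A}

Original NTs in T[5,6] deriving "dd": ["A"]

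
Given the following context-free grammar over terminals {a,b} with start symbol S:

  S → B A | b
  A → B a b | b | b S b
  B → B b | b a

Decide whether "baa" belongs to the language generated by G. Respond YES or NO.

CNF form of G:
  S -> B A | b
  A -> B X2 | T1 X3 | b
  B -> B T1 | T1 T0
  T0 -> a
  T1 -> b
  X2 -> T0 T1
  X3 -> S T1

CYK fill:
  T[0,0] 'b' = {A,S,T1}  orig:{A,S}
  T[1,1] 'a' = {T0}  orig:{}
  T[2,2] 'a' = {T0}  orig:{}
  T[0,1] 'ba' = {B}
  T[1,2] 'aa' = ∅
  T[0,2] 'baa' = ∅

S ∉ T[0,2] ⇒ NO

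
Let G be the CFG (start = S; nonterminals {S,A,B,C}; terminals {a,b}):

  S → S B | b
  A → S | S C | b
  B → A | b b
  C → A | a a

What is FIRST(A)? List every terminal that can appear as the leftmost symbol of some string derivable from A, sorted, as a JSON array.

Compute FIRST by fixpoint:
round 1:
  A via A→b: +{b}
  B via B→A: +{b}
  C via C→A: +{b}
  C via C→a a: +{a}
  S via S→b: +{b}
  FIRST[S]={b}  FIRST[A]={b}  FIRST[B]={b}  FIRST[C]={a,b}
round 2: (no change)
  FIRST[S]={b}  FIRST[A]={b}  FIRST[B]={b}  FIRST[C]={a,b}

FIRST(A) = ["b"]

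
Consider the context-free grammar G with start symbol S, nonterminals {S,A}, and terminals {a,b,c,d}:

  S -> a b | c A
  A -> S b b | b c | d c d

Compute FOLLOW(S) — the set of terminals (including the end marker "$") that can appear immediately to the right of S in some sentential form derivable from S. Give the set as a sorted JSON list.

FIRST sets, iterate to fixpoint:
iter 1:
  A via A→b c: +{b}
  A via A→d c d: +{d}
  S via S→a b: +{a}
  S via S→c A: +{c}
  FIRST(S)={a,c}  FIRST(A)={b,d}
iter 2:
  A via A→S b b: +{a,c}
  FIRST(S)={a,c}  FIRST(A)={a,b,c,d}
iter 3: done
  FIRST(S)={a,c}  FIRST(A)={a,b,c,d}

Compute FOLLOW by fixpoint:
initialize: $ ∈ FOLLOW(S)
iter 1:
  A→S b b: FOLLOW(S) ⊇ FIRST(b) = {b}; new: +{b}
  S→c A: FOLLOW(A) ⊇ FOLLOW(S) ⊇ {$,b}; new: +{$,b}
  FOLLOW(S)={$,b}  FOLLOW(A)={$,b}
iter 2: (no change)
  FOLLOW(S)={$,b}  FOLLOW(A)={$,b}

FOLLOW(S) = ["$", "b"]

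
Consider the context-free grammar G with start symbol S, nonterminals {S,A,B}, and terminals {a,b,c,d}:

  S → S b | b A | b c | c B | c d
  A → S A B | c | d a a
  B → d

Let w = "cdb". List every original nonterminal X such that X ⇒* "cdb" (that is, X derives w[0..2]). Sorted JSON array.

CNF form of G:
  S -> S T2 | T2 A | T2 T3 | T3 B | T3 T0
  A -> S X4 | T0 X5 | c
  B -> d
  T0 -> d
  T1 -> a
  T2 -> b
  T3 -> c
  X4 -> A B
  X5 -> T1 T1

CYK table (by increasing span) — only the sub-triangle for w[0..2]:
  T[0,0] 'c' = {A,T3}  orig:{A}
  T[1,1] 'd' = {B,T0}  orig:{B}
  T[2,2] 'b' = {T2}  orig:{}
  T[0,1] 'cd' = {S,X4}  orig:{S}
  T[1,2] 'db' = ∅
  T[0,2] 'cdb' = {S}

Original NTs in T[0,2] deriving "cdb": ["S"]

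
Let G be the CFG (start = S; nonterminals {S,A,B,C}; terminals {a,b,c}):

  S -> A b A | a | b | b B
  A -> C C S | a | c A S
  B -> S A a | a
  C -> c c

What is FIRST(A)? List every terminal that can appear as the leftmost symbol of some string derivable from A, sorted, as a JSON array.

FIRST iteration:
pass 1:
  A via A→a: +{a}
  A via A→c A S: +{c}
  B via B→a: +{a}
  C via C→c c: +{c}
  S via S→A b A: +{a,c}
  S via S→b: +{b}
  FIRST[S]={a,b,c}  FIRST[A]={a,c}  FIRST[B]={a}  FIRST[C]={c}
pass 2:
  B via B→S A a: +{b,c}
  FIRST[S]={a,b,c}  FIRST[A]={a,c}  FIRST[B]={a,b,c}  FIRST[C]={c}
pass 3: done
  FIRST[S]={a,b,c}  FIRST[A]={a,c}  FIRST[B]={a,b,c}  FIRST[C]={c}

FIRST(A) = ["a", "c"]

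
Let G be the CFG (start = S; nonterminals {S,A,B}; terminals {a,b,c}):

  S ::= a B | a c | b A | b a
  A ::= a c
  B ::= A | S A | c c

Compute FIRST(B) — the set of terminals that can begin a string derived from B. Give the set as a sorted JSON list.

FIRST iteration:
pass 1:
  A via A→a c: +{a}
  B via B→A: +{a}
  B via B→c c: +{c}
  S via S→a B: +{a}
  S via S→b A: +{b}
  S: {a,b}  A: {a}  B: {a,c}
pass 2:
  B via B→S A: +{b}
  S: {a,b}  A: {a}  B: {a,b,c}
pass 3: done
  S: {a,b}  A: {a}  B: {a,b,c}

FIRST(B) = ["a", "b", "c"]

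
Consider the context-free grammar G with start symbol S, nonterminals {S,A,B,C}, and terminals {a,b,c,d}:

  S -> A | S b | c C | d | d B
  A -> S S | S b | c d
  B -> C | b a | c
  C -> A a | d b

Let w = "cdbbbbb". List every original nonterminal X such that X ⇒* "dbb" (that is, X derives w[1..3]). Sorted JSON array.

Convert to CNF:
  S -> S S | S T0 | T1 C | T1 T2 | T2 B | d
  A -> S S | S T0 | T1 T2
  B -> A T3 | T0 T3 | T2 T0 | c
  C -> A T3 | T2 T0
  T0 -> b
  T1 -> c
  T2 -> d
  T3 -> a

CYK table (by increasing span) — only the sub-triangle for w[1..3]:
  cell(1,1) d: {S,T2}  orig:{S}
  cell(2,2) b: {T0}  orig:{}
  cell(3,3) b: {T0}  orig:{}
  cell(1,2) db: {A,B,C,S}
  cell(2,3) bb: ∅
  cell(1,3) dbb: {A,S}

Original NTs in T[1,3] deriving "dbb": ["A", "S"]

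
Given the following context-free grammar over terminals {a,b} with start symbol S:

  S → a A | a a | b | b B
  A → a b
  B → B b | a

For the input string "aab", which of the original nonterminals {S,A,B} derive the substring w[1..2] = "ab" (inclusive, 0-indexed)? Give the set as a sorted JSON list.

Convert to CNF:
  S -> T0 A | T0 T0 | T1 B | b
  A -> T0 T1
  B -> B T1 | a
  T0 -> a
  T1 -> b

CYK table (by increasing span), restricted to cells inside w[1..2]:
  T[1,1] 'a' = {B,T0}  orig:{B}
  T[2,2] 'b' = {S,T1}  orig:{S}
  T[1,2] 'ab' = {A,B}

Original NTs in T[1,2] deriving "ab": ["A", "B"]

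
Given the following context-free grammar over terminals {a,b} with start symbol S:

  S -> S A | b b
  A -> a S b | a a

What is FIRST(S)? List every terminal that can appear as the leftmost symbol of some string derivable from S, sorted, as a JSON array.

FIRST iteration:
round 1:
  A via A→a S b: +{a}
  S via S→b b: +{b}
  FIRST[S]={b}  FIRST[A]={a}
round 2: done
  FIRST[S]={b}  FIRST[A]={a}

FIRST(S) = ["b"]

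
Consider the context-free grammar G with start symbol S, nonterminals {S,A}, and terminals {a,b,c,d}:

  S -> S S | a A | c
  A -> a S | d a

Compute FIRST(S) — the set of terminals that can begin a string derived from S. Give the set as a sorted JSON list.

FIRST sets, iterate to fixpoint:
round 1:
  A via A→a S: +{a}
  A via A→d a: +{d}
  S via S→a A: +{a}
  S via S→c: +{c}
  FIRST[S]={a,c}  FIRST[A]={a,d}
round 2: done
  FIRST[S]={a,c}  FIRST[A]={a,d}

FIRST(S) = ["a", "c"]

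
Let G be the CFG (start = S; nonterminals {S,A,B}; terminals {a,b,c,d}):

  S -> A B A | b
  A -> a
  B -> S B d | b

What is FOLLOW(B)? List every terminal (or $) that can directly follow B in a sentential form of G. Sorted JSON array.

FIRST iteration:
[1]
  A via A→a: +{a}
  B via B→b: +{b}
  S via S→A B A: +{a}
  S via S→b: +{b}
  FIRST[S]={a,b}  FIRST[A]={a}  FIRST[B]={b}
[2]
  B via B→S B d: +{a}
  FIRST[S]={a,b}  FIRST[A]={a}  FIRST[B]={a,b}
[3] (stable)
  FIRST[S]={a,b}  FIRST[A]={a}  FIRST[B]={a,b}

FOLLOW sets:
FOLLOW(S) := {$}
iter 1:
  B→S B d: FOLLOW(S) ⊇ FIRST(B) = {a,b}; new: +{a,b}
  B→S B d: FOLLOW(B) ⊇ FIRST(d) = {d}; new: +{d}
  S→A B A: FOLLOW(A) ⊇ FIRST(B) = {a,b}; new: +{a,b}
  S→A B A: FOLLOW(B) ⊇ FIRST(A) = {a}; new: +{a}
  S→A B A: FOLLOW(A) ⊇ FOLLOW(S) ⊇ {$,a,b}; new: +{$}
  FOLLOW(S)={$,a,b}  FOLLOW(A)={$,a,b}  FOLLOW(B)={a,d}
iter 2: (no change)
  FOLLOW(S)={$,a,b}  FOLLOW(A)={$,a,b}  FOLLOW(B)={a,d}

FOLLOW(B) = ["a", "d"]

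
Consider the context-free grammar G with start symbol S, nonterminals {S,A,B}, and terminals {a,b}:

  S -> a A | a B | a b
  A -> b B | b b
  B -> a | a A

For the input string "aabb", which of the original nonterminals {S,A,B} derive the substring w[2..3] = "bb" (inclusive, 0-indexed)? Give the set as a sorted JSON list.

Convert to CNF:
  S -> T1 A | T1 B | T1 T0
  A -> T0 B | T0 T0
  B -> T1 A | a
  T0 -> b
  T1 -> a

Fill CYK table bottom-up (cells [i..j] with 2 ≤ i ≤ j ≤ 3 only):
  cell(2,2) b: {T0}  orig:{}
  cell(3,3) b: {T0}  orig:{}
  cell(2,3) bb: {A}

Original NTs in T[2,3] deriving "bb": ["A"]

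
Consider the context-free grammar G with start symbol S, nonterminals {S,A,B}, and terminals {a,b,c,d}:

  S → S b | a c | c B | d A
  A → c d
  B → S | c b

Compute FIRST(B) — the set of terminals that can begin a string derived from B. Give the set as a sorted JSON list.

Compute FIRST by fixpoint:
[1]
  A via A→c d: +{c}
  B via B→c b: +{c}
  S via S→a c: +{a}
  S via S→c B: +{c}
  S via S→d A: +{d}
  FIRST[S]={a,c,d}  FIRST[A]={c}  FIRST[B]={c}
[2]
  B via B→S: +{a,d}
  FIRST[S]={a,c,d}  FIRST[A]={c}  FIRST[B]={a,c,d}
[3] — fixpoint
  FIRST[S]={a,c,d}  FIRST[A]={c}  FIRST[B]={a,c,d}

FIRST(B) = ["a", "c", "d"]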